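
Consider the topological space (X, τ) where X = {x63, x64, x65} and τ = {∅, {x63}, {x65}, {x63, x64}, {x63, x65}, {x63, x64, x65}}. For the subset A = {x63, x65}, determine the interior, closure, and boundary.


int(A) = {x63, x65}, cl(A) = {x63, x64, x65}, ∂A = {x64}.

Closed sets in (X, τ) are complements of opens:
  closed(X, τ) = {∅, {x64}, {x65}, {x63, x64}, {x64, x65}, {x63, x64, x65}}.
int(A) = ⋃ {U ∈ τ : U ⊆ A}. Opens contained in A: ∅, {x63}, {x65}, {x63, x65}.
Taking the union of these: int(A) = {x63, x65}.
cl(A) = ⋂ {C closed : A ⊆ C}. Closed sets containing A: {x63, x64, x65}.
Intersecting these: cl(A) = {x63, x64, x65}.
∂A = cl(A) ∖ int(A) = {x63, x64, x65} ∖ {x63, x65} = {x64}.


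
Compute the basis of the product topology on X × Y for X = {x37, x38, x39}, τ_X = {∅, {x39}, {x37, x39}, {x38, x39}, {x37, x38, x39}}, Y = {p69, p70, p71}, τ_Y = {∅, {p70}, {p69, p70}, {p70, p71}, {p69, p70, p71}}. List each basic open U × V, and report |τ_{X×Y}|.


Basis B = {∅ × ∅, {x39} × {p70}, {x37, x39} × {p70}, {x38, x39} × {p70}, {x39} × {p69, p70}, {x39} × {p70, p71}, {x37, x38, x39} × {p70}, {x39} × {p69, p70, p71}, {x37, x39} × {p69, p70}, {x37, x39} × {p70, p71}, {x38, x39} × {p69, p70}, {x38, x39} × {p70, p71}, {x37, x39} × {p69, p70, p71}, {x37, x38, x39} × {p69, p70}, {x37, x38, x39} × {p70, p71}, {x38, x39} × {p69, p70, p71}, {x37, x38, x39} × {p69, p70, p71}}; |τ_{X×Y}| = 48.

Enumerate products U × V with U ∈ τ_X, V ∈ τ_Y (deduplicated):
  ∅ × ∅ = {} (∅)
  {x39} × {p70} = {(x39,p70)}
  {x37, x39} × {p70} = {(x37,p70), (x39,p70)}
  {x38, x39} × {p70} = {(x38,p70), (x39,p70)}
  {x39} × {p69, p70} = {(x39,p69), (x39,p70)}
  {x39} × {p70, p71} = {(x39,p70), (x39,p71)}
  {x37, x38, x39} × {p70} = {(x37,p70), (x38,p70), (x39,p70)}
  {x39} × {p69, p70, p71} = {(x39,p69), (x39,p70), (x39,p71)}
  {x37, x39} × {p69, p70} = {(x37,p69), (x37,p70), (x39,p69), (x39,p70)}
  {x37, x39} × {p70, p71} = {(x37,p70), (x37,p71), (x39,p70), (x39,p71)}
  {x38, x39} × {p69, p70} = {(x38,p69), (x38,p70), (x39,p69), (x39,p70)}
  {x38, x39} × {p70, p71} = {(x38,p70), (x38,p71), (x39,p70), (x39,p71)}
  {x37, x39} × {p69, p70, p71} = {(x37,p69), (x37,p70), (x37,p71), (x39,p69), (x39,p70), (x39,p71)}
  {x37, x38, x39} × {p69, p70} = {(x37,p69), (x37,p70), (x38,p69), (x38,p70), (x39,p69), (x39,p70)}
  {x37, x38, x39} × {p70, p71} = {(x37,p70), (x37,p71), (x38,p70), (x38,p71), (x39,p70), (x39,p71)}
  {x38, x39} × {p69, p70, p71} = {(x38,p69), (x38,p70), (x38,p71), (x39,p69), (x39,p70), (x39,p71)}
  {x37, x38, x39} × {p69, p70, p71} = {(x37,p69), (x37,p70), (x37,p71), (x38,p69), (x38,p70), (x38,p71), (x39,p69), (x39,p70), (x39,p71)}
These 17 distinct sets form the basis B.
Close under arbitrary unions to get τ_{X×Y}; counting gives |τ_{X×Y}| = 48.


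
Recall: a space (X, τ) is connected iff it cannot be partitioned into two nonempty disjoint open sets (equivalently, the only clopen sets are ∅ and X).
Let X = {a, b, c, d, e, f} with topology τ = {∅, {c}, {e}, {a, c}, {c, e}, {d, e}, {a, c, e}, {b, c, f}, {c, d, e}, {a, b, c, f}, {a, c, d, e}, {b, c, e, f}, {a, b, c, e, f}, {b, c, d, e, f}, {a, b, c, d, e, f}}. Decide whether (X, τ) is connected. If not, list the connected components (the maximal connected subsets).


(X, τ) is disconnected; components = [{d, e}, {a, b, c, f}].

Find clopen sets (U ∈ τ with X ∖ U ∈ τ):
  U = ∅, X ∖ U = {a, b, c, d, e, f} — both open, so U is clopen.
  U = {d, e}, X ∖ U = {a, b, c, f} — both open, so U is clopen.
  U = {a, b, c, f}, X ∖ U = {d, e} — both open, so U is clopen.
  U = {a, b, c, d, e, f}, X ∖ U = ∅ — both open, so U is clopen.
Nontrivial clopen(s) exist: e.g. {a, b, c, f}. So (X, τ) is disconnected.
Compute connected components by grouping points that agree on all clopens:
  component: {d, e}
  component: {a, b, c, f}


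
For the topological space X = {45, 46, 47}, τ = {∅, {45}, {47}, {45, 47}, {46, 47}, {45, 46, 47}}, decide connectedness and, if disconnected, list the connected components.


(X, τ) is disconnected; components = [{45}, {46, 47}].

Find clopen sets (U ∈ τ with X ∖ U ∈ τ):
  U = ∅, X ∖ U = {45, 46, 47} — both open, so U is clopen.
  U = {45}, X ∖ U = {46, 47} — both open, so U is clopen.
  U = {46, 47}, X ∖ U = {45} — both open, so U is clopen.
  U = {45, 46, 47}, X ∖ U = ∅ — both open, so U is clopen.
Nontrivial clopen(s) exist: e.g. {46, 47}. So (X, τ) is disconnected.
Compute connected components by grouping points that agree on all clopens:
  component: {45}
  component: {46, 47}


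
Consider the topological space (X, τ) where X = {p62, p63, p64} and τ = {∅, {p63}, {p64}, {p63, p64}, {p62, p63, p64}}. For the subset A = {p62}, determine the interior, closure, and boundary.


int(A) = ∅, cl(A) = {p62}, ∂A = {p62}.

Closed sets in (X, τ) are complements of opens:
  closed(X, τ) = {∅, {p62}, {p62, p63}, {p62, p64}, {p62, p63, p64}}.
int(A) = ⋃ {U ∈ τ : U ⊆ A}. Opens contained in A: ∅.
Taking the union of these: int(A) = ∅.
cl(A) = ⋂ {C closed : A ⊆ C}. Closed sets containing A: {p62}, {p62, p63}, {p62, p64}, {p62, p63, p64}.
Intersecting these: cl(A) = {p62}.
∂A = cl(A) ∖ int(A) = {p62} ∖ ∅ = {p62}.


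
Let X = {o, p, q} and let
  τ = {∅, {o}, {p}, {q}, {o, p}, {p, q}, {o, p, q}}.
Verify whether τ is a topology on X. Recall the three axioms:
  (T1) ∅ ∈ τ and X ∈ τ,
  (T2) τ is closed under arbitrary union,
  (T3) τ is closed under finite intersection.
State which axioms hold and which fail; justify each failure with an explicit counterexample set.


τ is NOT a topology on X.

Axiom (T1): ∅ ∈ τ? Yes; X ∈ τ? Yes.
Axiom (T2/T3): check pairwise unions and intersections of members of τ.
Counterexample for (T2): {o} ∪ {q} = {o, q} ∉ τ. Therefore τ is NOT a topology.


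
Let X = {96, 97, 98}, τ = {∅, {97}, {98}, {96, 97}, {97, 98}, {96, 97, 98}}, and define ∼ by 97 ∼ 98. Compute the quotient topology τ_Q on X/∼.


X/∼ = {[96], [97=98]}; |τ_Q| = 3.

Equivalence classes: [96], [97=98].
Quotient map π: X → X/∼ sends 96 ↦ [96], 97 ↦ [97=98], 98 ↦ [97=98].
For each subset V ⊆ X/∼, compute π^{-1}(V) ⊆ X and check whether π^{-1}(V) ∈ τ. V is open in τ_Q iff π^{-1}(V) ∈ τ.
  V = {}: π^{-1}(V) = ∅ ∈ τ ✓.
  V = {[96]}: π^{-1}(V) = {96} ∉ τ ✗.
  V = {[97=98]}: π^{-1}(V) = {97, 98} ∈ τ ✓.
  V = {[96], [97=98]}: π^{-1}(V) = {96, 97, 98} ∈ τ ✓.
Open sets in the quotient: τ_Q = {{}, {[97=98]}, {[96], [97=98]}} (3 elements).


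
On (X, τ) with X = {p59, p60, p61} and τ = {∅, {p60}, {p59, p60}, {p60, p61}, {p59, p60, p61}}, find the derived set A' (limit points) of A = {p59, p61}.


A' = ∅

For each x ∈ X, list the open sets U ∈ τ with x ∈ U, then check whether U ∩ (A ∖ {x}) ≠ ∅ for every such U.
  x = p59: open {p59, p60} ∋ x has {p59, p60} ∩ (A ∖ {p59}) = ∅, so x is NOT a limit point.
  x = p60: open {p60} ∋ x has {p60} ∩ (A ∖ {p60}) = ∅, so x is NOT a limit point.
  x = p61: open {p60, p61} ∋ x has {p60, p61} ∩ (A ∖ {p61}) = ∅, so x is NOT a limit point.
Collecting: A' = ∅.


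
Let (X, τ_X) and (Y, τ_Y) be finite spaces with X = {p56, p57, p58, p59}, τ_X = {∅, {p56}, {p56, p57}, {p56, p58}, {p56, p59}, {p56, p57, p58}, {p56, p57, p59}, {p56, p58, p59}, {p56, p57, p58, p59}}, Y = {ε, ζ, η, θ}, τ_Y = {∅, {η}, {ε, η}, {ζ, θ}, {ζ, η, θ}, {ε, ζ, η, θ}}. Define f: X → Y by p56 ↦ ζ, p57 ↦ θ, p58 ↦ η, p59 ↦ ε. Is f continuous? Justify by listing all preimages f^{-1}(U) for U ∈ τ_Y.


f is NOT continuous.

Compute f^{-1}(U) for each U ∈ τ_Y:
  U = ∅: f^{-1}(U) = ∅ ∈ τ_X ✓.
  U = {η}: f^{-1}(U) = {p58} ∉ τ_X ✗.
  U = {ε, η}: f^{-1}(U) = {p58, p59} ∉ τ_X ✗.
  U = {ζ, θ}: f^{-1}(U) = {p56, p57} ∈ τ_X ✓.
  U = {ζ, η, θ}: f^{-1}(U) = {p56, p57, p58} ∈ τ_X ✓.
  U = {ε, ζ, η, θ}: f^{-1}(U) = {p56, p57, p58, p59} ∈ τ_X ✓.
Found U = {η} with f^{-1}(U) = {p58} not in τ_X. Therefore f is NOT continuous.


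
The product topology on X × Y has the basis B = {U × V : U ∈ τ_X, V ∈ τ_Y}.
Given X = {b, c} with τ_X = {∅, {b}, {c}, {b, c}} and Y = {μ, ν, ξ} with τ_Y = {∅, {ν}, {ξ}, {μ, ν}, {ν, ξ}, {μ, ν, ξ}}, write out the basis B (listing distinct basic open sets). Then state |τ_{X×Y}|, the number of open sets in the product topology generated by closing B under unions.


Basis B = {∅ × ∅, {b} × {ν}, {b} × {ξ}, {c} × {ν}, {c} × {ξ}, {b} × {μ, ν}, {b} × {ν, ξ}, {b, c} × {ν}, {b, c} × {ξ}, {c} × {μ, ν}, {c} × {ν, ξ}, {b} × {μ, ν, ξ}, {c} × {μ, ν, ξ}, {b, c} × {μ, ν}, {b, c} × {ν, ξ}, {b, c} × {μ, ν, ξ}}; |τ_{X×Y}| = 36.

Enumerate products U × V with U ∈ τ_X, V ∈ τ_Y (deduplicated):
  ∅ × ∅ = {} (∅)
  {b} × {ν} = {(b,ν)}
  {b} × {ξ} = {(b,ξ)}
  {c} × {ν} = {(c,ν)}
  {c} × {ξ} = {(c,ξ)}
  {b} × {μ, ν} = {(b,μ), (b,ν)}
  {b} × {ν, ξ} = {(b,ν), (b,ξ)}
  {b, c} × {ν} = {(b,ν), (c,ν)}
  {b, c} × {ξ} = {(b,ξ), (c,ξ)}
  {c} × {μ, ν} = {(c,μ), (c,ν)}
  {c} × {ν, ξ} = {(c,ν), (c,ξ)}
  {b} × {μ, ν, ξ} = {(b,μ), (b,ν), (b,ξ)}
  {c} × {μ, ν, ξ} = {(c,μ), (c,ν), (c,ξ)}
  {b, c} × {μ, ν} = {(b,μ), (b,ν), (c,μ), (c,ν)}
  {b, c} × {ν, ξ} = {(b,ν), (b,ξ), (c,ν), (c,ξ)}
  {b, c} × {μ, ν, ξ} = {(b,μ), (b,ν), (b,ξ), (c,μ), (c,ν), (c,ξ)}
These 16 distinct sets form the basis B.
Close under arbitrary unions to get τ_{X×Y}; counting gives |τ_{X×Y}| = 36.


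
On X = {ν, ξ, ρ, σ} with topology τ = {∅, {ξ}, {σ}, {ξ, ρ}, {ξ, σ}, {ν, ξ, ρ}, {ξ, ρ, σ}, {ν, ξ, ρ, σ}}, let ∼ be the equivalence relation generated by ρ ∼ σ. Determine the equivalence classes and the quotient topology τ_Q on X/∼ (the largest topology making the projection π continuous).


X/∼ = {[ν], [ξ], [ρ=σ]}; |τ_Q| = 4.

Equivalence classes: [ν], [ξ], [ρ=σ].
Quotient map π: X → X/∼ sends ν ↦ [ν], ξ ↦ [ξ], ρ ↦ [ρ=σ], σ ↦ [ρ=σ].
For each subset V ⊆ X/∼, compute π^{-1}(V) ⊆ X and check whether π^{-1}(V) ∈ τ. V is open in τ_Q iff π^{-1}(V) ∈ τ.
  V = {}: π^{-1}(V) = ∅ ∈ τ ✓.
  V = {[ν]}: π^{-1}(V) = {ν} ∉ τ ✗.
  V = {[ξ]}: π^{-1}(V) = {ξ} ∈ τ ✓.
  V = {[ν], [ξ]}: π^{-1}(V) = {ν, ξ} ∉ τ ✗.
  V = {[ρ=σ]}: π^{-1}(V) = {ρ, σ} ∉ τ ✗.
  V = {[ν], [ρ=σ]}: π^{-1}(V) = {ν, ρ, σ} ∉ τ ✗.
  V = {[ξ], [ρ=σ]}: π^{-1}(V) = {ξ, ρ, σ} ∈ τ ✓.
  V = {[ν], [ξ], [ρ=σ]}: π^{-1}(V) = {ν, ξ, ρ, σ} ∈ τ ✓.
Open sets in the quotient: τ_Q = {{}, {[ξ]}, {[ξ], [ρ=σ]}, {[ν], [ξ], [ρ=σ]}} (4 elements).


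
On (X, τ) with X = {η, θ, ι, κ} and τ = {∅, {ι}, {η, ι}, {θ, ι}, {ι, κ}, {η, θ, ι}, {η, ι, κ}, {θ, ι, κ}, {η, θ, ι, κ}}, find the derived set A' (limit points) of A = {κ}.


A' = ∅

For each x ∈ X, list the open sets U ∈ τ with x ∈ U, then check whether U ∩ (A ∖ {x}) ≠ ∅ for every such U.
  x = η: open {η, ι} ∋ x has {η, ι} ∩ (A ∖ {η}) = ∅, so x is NOT a limit point.
  x = θ: open {θ, ι} ∋ x has {θ, ι} ∩ (A ∖ {θ}) = ∅, so x is NOT a limit point.
  x = ι: open {ι} ∋ x has {ι} ∩ (A ∖ {ι}) = ∅, so x is NOT a limit point.
  x = κ: open {ι, κ} ∋ x has {ι, κ} ∩ (A ∖ {κ}) = ∅, so x is NOT a limit point.
Collecting: A' = ∅.


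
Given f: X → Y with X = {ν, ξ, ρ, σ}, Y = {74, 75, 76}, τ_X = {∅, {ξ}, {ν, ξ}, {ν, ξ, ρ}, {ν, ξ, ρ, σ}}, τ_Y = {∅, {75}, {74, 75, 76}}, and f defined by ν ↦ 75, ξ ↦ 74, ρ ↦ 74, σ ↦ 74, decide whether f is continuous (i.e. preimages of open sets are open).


f is NOT continuous.

Compute f^{-1}(U) for each U ∈ τ_Y:
  U = ∅: f^{-1}(U) = ∅ ∈ τ_X ✓.
  U = {75}: f^{-1}(U) = {ν} ∉ τ_X ✗.
  U = {74, 75, 76}: f^{-1}(U) = {ν, ξ, ρ, σ} ∈ τ_X ✓.
Found U = {75} with f^{-1}(U) = {ν} not in τ_X. Therefore f is NOT continuous.


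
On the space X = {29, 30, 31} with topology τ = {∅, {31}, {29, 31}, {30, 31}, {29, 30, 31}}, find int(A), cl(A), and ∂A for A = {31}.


int(A) = {31}, cl(A) = {29, 30, 31}, ∂A = {29, 30}.

Closed sets in (X, τ) are complements of opens:
  closed(X, τ) = {∅, {29}, {30}, {29, 30}, {29, 30, 31}}.
int(A) = ⋃ {U ∈ τ : U ⊆ A}. Opens contained in A: ∅, {31}.
Taking the union of these: int(A) = {31}.
cl(A) = ⋂ {C closed : A ⊆ C}. Closed sets containing A: {29, 30, 31}.
Intersecting these: cl(A) = {29, 30, 31}.
∂A = cl(A) ∖ int(A) = {29, 30, 31} ∖ {31} = {29, 30}.


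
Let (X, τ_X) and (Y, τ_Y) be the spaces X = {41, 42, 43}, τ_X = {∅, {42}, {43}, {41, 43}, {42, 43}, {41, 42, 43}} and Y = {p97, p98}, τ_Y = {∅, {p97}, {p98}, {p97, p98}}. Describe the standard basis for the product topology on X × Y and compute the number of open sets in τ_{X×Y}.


Basis B = {∅ × ∅, {42} × {p97}, {42} × {p98}, {43} × {p97}, {43} × {p98}, {41, 43} × {p97}, {41, 43} × {p98}, {42} × {p97, p98}, {42, 43} × {p97}, {42, 43} × {p98}, {43} × {p97, p98}, {41, 42, 43} × {p97}, {41, 42, 43} × {p98}, {41, 43} × {p97, p98}, {42, 43} × {p97, p98}, {41, 42, 43} × {p97, p98}}; |τ_{X×Y}| = 36.

Enumerate products U × V with U ∈ τ_X, V ∈ τ_Y (deduplicated):
  ∅ × ∅ = {} (∅)
  {42} × {p97} = {(42,p97)}
  {42} × {p98} = {(42,p98)}
  {43} × {p97} = {(43,p97)}
  {43} × {p98} = {(43,p98)}
  {41, 43} × {p97} = {(41,p97), (43,p97)}
  {41, 43} × {p98} = {(41,p98), (43,p98)}
  {42} × {p97, p98} = {(42,p97), (42,p98)}
  {42, 43} × {p97} = {(42,p97), (43,p97)}
  {42, 43} × {p98} = {(42,p98), (43,p98)}
  {43} × {p97, p98} = {(43,p97), (43,p98)}
  {41, 42, 43} × {p97} = {(41,p97), (42,p97), (43,p97)}
  {41, 42, 43} × {p98} = {(41,p98), (42,p98), (43,p98)}
  {41, 43} × {p97, p98} = {(41,p97), (41,p98), (43,p97), (43,p98)}
  {42, 43} × {p97, p98} = {(42,p97), (42,p98), (43,p97), (43,p98)}
  {41, 42, 43} × {p97, p98} = {(41,p97), (41,p98), (42,p97), (42,p98), (43,p97), (43,p98)}
These 16 distinct sets form the basis B.
Close under arbitrary unions to get τ_{X×Y}; counting gives |τ_{X×Y}| = 36.


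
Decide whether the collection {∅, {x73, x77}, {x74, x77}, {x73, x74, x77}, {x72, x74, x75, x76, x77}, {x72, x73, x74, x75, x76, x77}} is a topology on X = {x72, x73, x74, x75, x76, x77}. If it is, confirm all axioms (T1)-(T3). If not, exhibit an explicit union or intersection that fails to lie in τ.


τ is NOT a topology on X.

Axiom (T1): ∅ ∈ τ? Yes; X ∈ τ? Yes.
Axiom (T2/T3): check pairwise unions and intersections of members of τ.
Counterexample for (T3): {x73, x77} ∩ {x74, x77} = {x77} ∉ τ. Therefore τ is NOT a topology.


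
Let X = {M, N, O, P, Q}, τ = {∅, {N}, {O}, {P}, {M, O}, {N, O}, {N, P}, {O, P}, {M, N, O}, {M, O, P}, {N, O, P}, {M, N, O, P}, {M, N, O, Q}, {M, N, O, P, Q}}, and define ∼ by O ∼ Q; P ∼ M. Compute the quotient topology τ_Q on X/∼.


X/∼ = {[M=P], [N], [O=Q]}; |τ_Q| = 3.

Equivalence classes: [M=P], [N], [O=Q].
Quotient map π: X → X/∼ sends M ↦ [M=P], N ↦ [N], O ↦ [O=Q], P ↦ [M=P], Q ↦ [O=Q].
For each subset V ⊆ X/∼, compute π^{-1}(V) ⊆ X and check whether π^{-1}(V) ∈ τ. V is open in τ_Q iff π^{-1}(V) ∈ τ.
  V = {}: π^{-1}(V) = ∅ ∈ τ ✓.
  V = {[M=P]}: π^{-1}(V) = {M, P} ∉ τ ✗.
  V = {[N]}: π^{-1}(V) = {N} ∈ τ ✓.
  V = {[M=P], [N]}: π^{-1}(V) = {M, N, P} ∉ τ ✗.
  V = {[O=Q]}: π^{-1}(V) = {O, Q} ∉ τ ✗.
  V = {[M=P], [O=Q]}: π^{-1}(V) = {M, O, P, Q} ∉ τ ✗.
  V = {[N], [O=Q]}: π^{-1}(V) = {N, O, Q} ∉ τ ✗.
  V = {[M=P], [N], [O=Q]}: π^{-1}(V) = {M, N, O, P, Q} ∈ τ ✓.
Open sets in the quotient: τ_Q = {{}, {[N]}, {[M=P], [N], [O=Q]}} (3 elements).


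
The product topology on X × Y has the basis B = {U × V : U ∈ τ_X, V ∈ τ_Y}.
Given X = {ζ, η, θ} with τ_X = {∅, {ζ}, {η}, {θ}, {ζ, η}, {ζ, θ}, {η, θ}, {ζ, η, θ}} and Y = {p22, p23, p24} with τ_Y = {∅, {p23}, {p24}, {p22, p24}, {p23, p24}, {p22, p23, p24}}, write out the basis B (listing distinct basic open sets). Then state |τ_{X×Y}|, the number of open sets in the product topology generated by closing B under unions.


Basis B = {∅ × ∅, {ζ} × {p23}, {ζ} × {p24}, {η} × {p23}, {η} × {p24}, {θ} × {p23}, {θ} × {p24}, {ζ} × {p22, p24}, {ζ} × {p23, p24}, {ζ, η} × {p23}, {ζ, θ} × {p23}, {ζ, η} × {p24}, {ζ, θ} × {p24}, {η} × {p22, p24}, {η} × {p23, p24}, {η, θ} × {p23}, {η, θ} × {p24}, {θ} × {p22, p24}, {θ} × {p23, p24}, {ζ} × {p22, p23, p24}, {ζ, η, θ} × {p23}, {ζ, η, θ} × {p24}, {η} × {p22, p23, p24}, {θ} × {p22, p23, p24}, {ζ, η} × {p22, p24}, {ζ, θ} × {p22, p24}, {ζ, η} × {p23, p24}, {ζ, θ} × {p23, p24}, {η, θ} × {p22, p24}, {η, θ} × {p23, p24}, {ζ, η} × {p22, p23, p24}, {ζ, θ} × {p22, p23, p24}, {ζ, η, θ} × {p22, p24}, {ζ, η, θ} × {p23, p24}, {η, θ} × {p22, p23, p24}, {ζ, η, θ} × {p22, p23, p24}}; |τ_{X×Y}| = 216.

Enumerate products U × V with U ∈ τ_X, V ∈ τ_Y (deduplicated):
  ∅ × ∅ = {} (∅)
  {ζ} × {p23} = {(ζ,p23)}
  {ζ} × {p24} = {(ζ,p24)}
  {η} × {p23} = {(η,p23)}
  {η} × {p24} = {(η,p24)}
  {θ} × {p23} = {(θ,p23)}
  {θ} × {p24} = {(θ,p24)}
  {ζ} × {p22, p24} = {(ζ,p22), (ζ,p24)}
  {ζ} × {p23, p24} = {(ζ,p23), (ζ,p24)}
  {ζ, η} × {p23} = {(ζ,p23), (η,p23)}
  {ζ, θ} × {p23} = {(ζ,p23), (θ,p23)}
  {ζ, η} × {p24} = {(ζ,p24), (η,p24)}
  {ζ, θ} × {p24} = {(ζ,p24), (θ,p24)}
  {η} × {p22, p24} = {(η,p22), (η,p24)}
  {η} × {p23, p24} = {(η,p23), (η,p24)}
  {η, θ} × {p23} = {(η,p23), (θ,p23)}
  {η, θ} × {p24} = {(η,p24), (θ,p24)}
  {θ} × {p22, p24} = {(θ,p22), (θ,p24)}
  {θ} × {p23, p24} = {(θ,p23), (θ,p24)}
  {ζ} × {p22, p23, p24} = {(ζ,p22), (ζ,p23), (ζ,p24)}
  {ζ, η, θ} × {p23} = {(ζ,p23), (η,p23), (θ,p23)}
  {ζ, η, θ} × {p24} = {(ζ,p24), (η,p24), (θ,p24)}
  {η} × {p22, p23, p24} = {(η,p22), (η,p23), (η,p24)}
  {θ} × {p22, p23, p24} = {(θ,p22), (θ,p23), (θ,p24)}
  {ζ, η} × {p22, p24} = {(ζ,p22), (ζ,p24), (η,p22), (η,p24)}
  {ζ, θ} × {p22, p24} = {(ζ,p22), (ζ,p24), (θ,p22), (θ,p24)}
  {ζ, η} × {p23, p24} = {(ζ,p23), (ζ,p24), (η,p23), (η,p24)}
  {ζ, θ} × {p23, p24} = {(ζ,p23), (ζ,p24), (θ,p23), (θ,p24)}
  {η, θ} × {p22, p24} = {(η,p22), (η,p24), (θ,p22), (θ,p24)}
  {η, θ} × {p23, p24} = {(η,p23), (η,p24), (θ,p23), (θ,p24)}
  {ζ, η} × {p22, p23, p24} = {(ζ,p22), (ζ,p23), (ζ,p24), (η,p22), (η,p23), (η,p24)}
  {ζ, θ} × {p22, p23, p24} = {(ζ,p22), (ζ,p23), (ζ,p24), (θ,p22), (θ,p23), (θ,p24)}
  {ζ, η, θ} × {p22, p24} = {(ζ,p22), (ζ,p24), (η,p22), (η,p24), (θ,p22), (θ,p24)}
  {ζ, η, θ} × {p23, p24} = {(ζ,p23), (ζ,p24), (η,p23), (η,p24), (θ,p23), (θ,p24)}
  {η, θ} × {p22, p23, p24} = {(η,p22), (η,p23), (η,p24), (θ,p22), (θ,p23), (θ,p24)}
  {ζ, η, θ} × {p22, p23, p24} = {(ζ,p22), (ζ,p23), (ζ,p24), (η,p22), (η,p23), (η,p24), (θ,p22), (θ,p23), (θ,p24)}
These 36 distinct sets form the basis B.
Close under arbitrary unions to get τ_{X×Y}; counting gives |τ_{X×Y}| = 216.


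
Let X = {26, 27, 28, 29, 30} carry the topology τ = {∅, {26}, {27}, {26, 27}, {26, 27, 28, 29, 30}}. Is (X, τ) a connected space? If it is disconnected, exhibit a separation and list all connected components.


(X, τ) is connected.

Find clopen sets (U ∈ τ with X ∖ U ∈ τ):
  U = ∅, X ∖ U = {26, 27, 28, 29, 30} — both open, so U is clopen.
  U = {26, 27, 28, 29, 30}, X ∖ U = ∅ — both open, so U is clopen.
Only trivial clopens (∅ and X) exist, so (X, τ) is connected.
Compute connected components by grouping points that agree on all clopens:
  component: {26, 27, 28, 29, 30}


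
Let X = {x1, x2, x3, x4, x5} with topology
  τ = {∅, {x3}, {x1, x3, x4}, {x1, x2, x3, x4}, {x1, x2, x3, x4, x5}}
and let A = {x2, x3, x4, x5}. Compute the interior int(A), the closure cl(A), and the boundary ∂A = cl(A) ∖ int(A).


int(A) = {x3}, cl(A) = {x1, x2, x3, x4, x5}, ∂A = {x1, x2, x4, x5}.

Closed sets in (X, τ) are complements of opens:
  closed(X, τ) = {∅, {x5}, {x2, x5}, {x1, x2, x4, x5}, {x1, x2, x3, x4, x5}}.
int(A) = ⋃ {U ∈ τ : U ⊆ A}. Opens contained in A: ∅, {x3}.
Taking the union of these: int(A) = {x3}.
cl(A) = ⋂ {C closed : A ⊆ C}. Closed sets containing A: {x1, x2, x3, x4, x5}.
Intersecting these: cl(A) = {x1, x2, x3, x4, x5}.
∂A = cl(A) ∖ int(A) = {x1, x2, x3, x4, x5} ∖ {x3} = {x1, x2, x4, x5}.


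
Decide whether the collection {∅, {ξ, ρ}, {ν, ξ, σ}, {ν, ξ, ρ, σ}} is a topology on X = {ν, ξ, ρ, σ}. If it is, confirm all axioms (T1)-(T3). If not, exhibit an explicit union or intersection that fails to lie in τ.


τ is NOT a topology on X.

Axiom (T1): ∅ ∈ τ? Yes; X ∈ τ? Yes.
Axiom (T2/T3): check pairwise unions and intersections of members of τ.
Counterexample for (T3): {ξ, ρ} ∩ {ν, ξ, σ} = {ξ} ∉ τ. Therefore τ is NOT a topology.


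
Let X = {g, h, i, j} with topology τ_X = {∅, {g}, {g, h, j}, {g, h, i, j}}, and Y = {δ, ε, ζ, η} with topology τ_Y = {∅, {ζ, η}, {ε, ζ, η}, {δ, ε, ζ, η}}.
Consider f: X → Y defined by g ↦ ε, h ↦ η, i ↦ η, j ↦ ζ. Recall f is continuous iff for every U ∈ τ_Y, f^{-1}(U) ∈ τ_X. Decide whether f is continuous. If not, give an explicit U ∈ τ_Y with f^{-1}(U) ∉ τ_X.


f is NOT continuous.

Compute f^{-1}(U) for each U ∈ τ_Y:
  U = ∅: f^{-1}(U) = ∅ ∈ τ_X ✓.
  U = {ζ, η}: f^{-1}(U) = {h, i, j} ∉ τ_X ✗.
  U = {ε, ζ, η}: f^{-1}(U) = {g, h, i, j} ∈ τ_X ✓.
  U = {δ, ε, ζ, η}: f^{-1}(U) = {g, h, i, j} ∈ τ_X ✓.
Found U = {ζ, η} with f^{-1}(U) = {h, i, j} not in τ_X. Therefore f is NOT continuous.


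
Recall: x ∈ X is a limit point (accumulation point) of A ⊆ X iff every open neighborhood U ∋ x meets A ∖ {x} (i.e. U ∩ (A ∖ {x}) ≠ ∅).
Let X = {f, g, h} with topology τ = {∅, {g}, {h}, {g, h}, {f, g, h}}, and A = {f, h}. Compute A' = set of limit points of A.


A' = {f}

For each x ∈ X, list the open sets U ∈ τ with x ∈ U, then check whether U ∩ (A ∖ {x}) ≠ ∅ for every such U.
  x = f: opens ∋ x are {f, g, h}; each meets A ∖ {f}, so x IS a limit point.
  x = g: open {g} ∋ x has {g} ∩ (A ∖ {g}) = ∅, so x is NOT a limit point.
  x = h: open {h} ∋ x has {h} ∩ (A ∖ {h}) = ∅, so x is NOT a limit point.
Collecting: A' = {f}.


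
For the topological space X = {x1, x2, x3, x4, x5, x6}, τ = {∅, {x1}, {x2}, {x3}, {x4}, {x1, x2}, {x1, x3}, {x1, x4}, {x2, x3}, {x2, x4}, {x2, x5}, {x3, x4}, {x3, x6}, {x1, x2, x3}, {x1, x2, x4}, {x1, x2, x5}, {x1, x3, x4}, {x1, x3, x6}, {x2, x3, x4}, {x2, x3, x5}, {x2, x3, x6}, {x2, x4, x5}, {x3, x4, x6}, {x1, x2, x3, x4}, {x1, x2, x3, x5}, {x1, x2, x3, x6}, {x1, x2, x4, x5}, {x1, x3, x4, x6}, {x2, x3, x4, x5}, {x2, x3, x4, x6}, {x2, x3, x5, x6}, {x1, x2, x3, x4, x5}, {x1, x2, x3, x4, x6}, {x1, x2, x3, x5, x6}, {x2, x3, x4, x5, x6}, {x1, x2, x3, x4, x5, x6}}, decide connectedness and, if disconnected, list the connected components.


(X, τ) is disconnected; components = [{x1}, {x4}, {x2, x5}, {x3, x6}].

Find clopen sets (U ∈ τ with X ∖ U ∈ τ):
  U = ∅, X ∖ U = {x1, x2, x3, x4, x5, x6} — both open, so U is clopen.
  U = {x1}, X ∖ U = {x2, x3, x4, x5, x6} — both open, so U is clopen.
  U = {x4}, X ∖ U = {x1, x2, x3, x5, x6} — both open, so U is clopen.
  U = {x1, x4}, X ∖ U = {x2, x3, x5, x6} — both open, so U is clopen.
  U = {x2, x5}, X ∖ U = {x1, x3, x4, x6} — both open, so U is clopen.
  U = {x3, x6}, X ∖ U = {x1, x2, x4, x5} — both open, so U is clopen.
  U = {x1, x2, x5}, X ∖ U = {x3, x4, x6} — both open, so U is clopen.
  U = {x1, x3, x6}, X ∖ U = {x2, x4, x5} — both open, so U is clopen.
  U = {x2, x4, x5}, X ∖ U = {x1, x3, x6} — both open, so U is clopen.
  U = {x3, x4, x6}, X ∖ U = {x1, x2, x5} — both open, so U is clopen.
  U = {x1, x2, x4, x5}, X ∖ U = {x3, x6} — both open, so U is clopen.
  U = {x1, x3, x4, x6}, X ∖ U = {x2, x5} — both open, so U is clopen.
  U = {x2, x3, x5, x6}, X ∖ U = {x1, x4} — both open, so U is clopen.
  U = {x1, x2, x3, x5, x6}, X ∖ U = {x4} — both open, so U is clopen.
  U = {x2, x3, x4, x5, x6}, X ∖ U = {x1} — both open, so U is clopen.
  U = {x1, x2, x3, x4, x5, x6}, X ∖ U = ∅ — both open, so U is clopen.
Nontrivial clopen(s) exist: e.g. {x3, x6}. So (X, τ) is disconnected.
Compute connected components by grouping points that agree on all clopens:
  component: {x1}
  component: {x4}
  component: {x2, x5}
  component: {x3, x6}


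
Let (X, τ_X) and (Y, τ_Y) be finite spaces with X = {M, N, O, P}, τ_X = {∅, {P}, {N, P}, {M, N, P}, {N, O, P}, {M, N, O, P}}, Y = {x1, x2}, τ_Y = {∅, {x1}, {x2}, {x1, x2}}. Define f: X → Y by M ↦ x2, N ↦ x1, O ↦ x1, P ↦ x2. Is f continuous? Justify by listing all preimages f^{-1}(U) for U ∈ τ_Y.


f is NOT continuous.

Compute f^{-1}(U) for each U ∈ τ_Y:
  U = ∅: f^{-1}(U) = ∅ ∈ τ_X ✓.
  U = {x1}: f^{-1}(U) = {N, O} ∉ τ_X ✗.
  U = {x2}: f^{-1}(U) = {M, P} ∉ τ_X ✗.
  U = {x1, x2}: f^{-1}(U) = {M, N, O, P} ∈ τ_X ✓.
Found U = {x1} with f^{-1}(U) = {N, O} not in τ_X. Therefore f is NOT continuous.


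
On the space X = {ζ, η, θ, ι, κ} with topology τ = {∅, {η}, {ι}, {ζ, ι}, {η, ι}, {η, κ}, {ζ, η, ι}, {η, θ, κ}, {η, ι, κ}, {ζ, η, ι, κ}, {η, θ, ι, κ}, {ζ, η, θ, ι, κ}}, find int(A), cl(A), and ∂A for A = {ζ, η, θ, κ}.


int(A) = {η, θ, κ}, cl(A) = {ζ, η, θ, κ}, ∂A = {ζ}.

Closed sets in (X, τ) are complements of opens:
  closed(X, τ) = {∅, {ζ}, {θ}, {ζ, θ}, {ζ, ι}, {θ, κ}, {ζ, θ, ι}, {ζ, θ, κ}, {η, θ, κ}, {ζ, η, θ, κ}, {ζ, θ, ι, κ}, {ζ, η, θ, ι, κ}}.
int(A) = ⋃ {U ∈ τ : U ⊆ A}. Opens contained in A: ∅, {η}, {η, κ}, {η, θ, κ}.
Taking the union of these: int(A) = {η, θ, κ}.
cl(A) = ⋂ {C closed : A ⊆ C}. Closed sets containing A: {ζ, η, θ, κ}, {ζ, η, θ, ι, κ}.
Intersecting these: cl(A) = {ζ, η, θ, κ}.
∂A = cl(A) ∖ int(A) = {ζ, η, θ, κ} ∖ {η, θ, κ} = {ζ}.


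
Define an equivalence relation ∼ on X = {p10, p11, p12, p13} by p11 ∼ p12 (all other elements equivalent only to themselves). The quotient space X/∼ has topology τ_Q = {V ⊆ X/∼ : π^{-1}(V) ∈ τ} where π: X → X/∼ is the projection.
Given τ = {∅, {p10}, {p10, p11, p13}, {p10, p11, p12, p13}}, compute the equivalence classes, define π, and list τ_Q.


X/∼ = {[p10], [p11=p12], [p13]}; |τ_Q| = 3.

Equivalence classes: [p10], [p11=p12], [p13].
Quotient map π: X → X/∼ sends p10 ↦ [p10], p11 ↦ [p11=p12], p12 ↦ [p11=p12], p13 ↦ [p13].
For each subset V ⊆ X/∼, compute π^{-1}(V) ⊆ X and check whether π^{-1}(V) ∈ τ. V is open in τ_Q iff π^{-1}(V) ∈ τ.
  V = {}: π^{-1}(V) = ∅ ∈ τ ✓.
  V = {[p10]}: π^{-1}(V) = {p10} ∈ τ ✓.
  V = {[p11=p12]}: π^{-1}(V) = {p11, p12} ∉ τ ✗.
  V = {[p10], [p11=p12]}: π^{-1}(V) = {p10, p11, p12} ∉ τ ✗.
  V = {[p13]}: π^{-1}(V) = {p13} ∉ τ ✗.
  V = {[p10], [p13]}: π^{-1}(V) = {p10, p13} ∉ τ ✗.
  V = {[p11=p12], [p13]}: π^{-1}(V) = {p11, p12, p13} ∉ τ ✗.
  V = {[p10], [p11=p12], [p13]}: π^{-1}(V) = {p10, p11, p12, p13} ∈ τ ✓.
Open sets in the quotient: τ_Q = {{}, {[p10]}, {[p10], [p11=p12], [p13]}} (3 elements).


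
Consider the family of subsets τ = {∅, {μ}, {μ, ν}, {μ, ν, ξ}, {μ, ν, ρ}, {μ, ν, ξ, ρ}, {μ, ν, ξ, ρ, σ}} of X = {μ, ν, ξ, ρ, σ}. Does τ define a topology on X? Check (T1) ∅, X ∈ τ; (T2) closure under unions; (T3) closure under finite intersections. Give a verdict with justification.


τ IS a topology on X.

Axiom (T1): ∅ ∈ τ? Yes; X ∈ τ? Yes.
Axiom (T2/T3): check pairwise unions and intersections of members of τ.
All pairwise intersections and unions checked — each lies in τ. Therefore τ satisfies (T1), (T2), (T3): it IS a topology on X.


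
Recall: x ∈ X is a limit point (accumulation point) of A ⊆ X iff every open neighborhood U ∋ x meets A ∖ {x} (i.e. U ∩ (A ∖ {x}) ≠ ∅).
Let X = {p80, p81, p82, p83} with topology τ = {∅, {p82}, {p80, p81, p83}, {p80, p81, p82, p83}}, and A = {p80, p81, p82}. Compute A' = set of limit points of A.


A' = {p80, p81, p83}

For each x ∈ X, list the open sets U ∈ τ with x ∈ U, then check whether U ∩ (A ∖ {x}) ≠ ∅ for every such U.
  x = p80: opens ∋ x are {p80, p81, p83}, {p80, p81, p82, p83}; each meets A ∖ {p80}, so x IS a limit point.
  x = p81: opens ∋ x are {p80, p81, p83}, {p80, p81, p82, p83}; each meets A ∖ {p81}, so x IS a limit point.
  x = p82: open {p82} ∋ x has {p82} ∩ (A ∖ {p82}) = ∅, so x is NOT a limit point.
  x = p83: opens ∋ x are {p80, p81, p83}, {p80, p81, p82, p83}; each meets A ∖ {p83}, so x IS a limit point.
Collecting: A' = {p80, p81, p83}.


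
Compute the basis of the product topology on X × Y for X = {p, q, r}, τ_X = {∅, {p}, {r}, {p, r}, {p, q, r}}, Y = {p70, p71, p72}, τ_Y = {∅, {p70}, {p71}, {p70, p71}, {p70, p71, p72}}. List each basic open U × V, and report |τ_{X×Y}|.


Basis B = {∅ × ∅, {p} × {p70}, {p} × {p71}, {r} × {p70}, {r} × {p71}, {p} × {p70, p71}, {p, r} × {p70}, {p, r} × {p71}, {r} × {p70, p71}, {p} × {p70, p71, p72}, {p, q, r} × {p70}, {p, q, r} × {p71}, {r} × {p70, p71, p72}, {p, r} × {p70, p71}, {p, r} × {p70, p71, p72}, {p, q, r} × {p70, p71}, {p, q, r} × {p70, p71, p72}}; |τ_{X×Y}| = 48.

Enumerate products U × V with U ∈ τ_X, V ∈ τ_Y (deduplicated):
  ∅ × ∅ = {} (∅)
  {p} × {p70} = {(p,p70)}
  {p} × {p71} = {(p,p71)}
  {r} × {p70} = {(r,p70)}
  {r} × {p71} = {(r,p71)}
  {p} × {p70, p71} = {(p,p70), (p,p71)}
  {p, r} × {p70} = {(p,p70), (r,p70)}
  {p, r} × {p71} = {(p,p71), (r,p71)}
  {r} × {p70, p71} = {(r,p70), (r,p71)}
  {p} × {p70, p71, p72} = {(p,p70), (p,p71), (p,p72)}
  {p, q, r} × {p70} = {(p,p70), (q,p70), (r,p70)}
  {p, q, r} × {p71} = {(p,p71), (q,p71), (r,p71)}
  {r} × {p70, p71, p72} = {(r,p70), (r,p71), (r,p72)}
  {p, r} × {p70, p71} = {(p,p70), (p,p71), (r,p70), (r,p71)}
  {p, r} × {p70, p71, p72} = {(p,p70), (p,p71), (p,p72), (r,p70), (r,p71), (r,p72)}
  {p, q, r} × {p70, p71} = {(p,p70), (p,p71), (q,p70), (q,p71), (r,p70), (r,p71)}
  {p, q, r} × {p70, p71, p72} = {(p,p70), (p,p71), (p,p72), (q,p70), (q,p71), (q,p72), (r,p70), (r,p71), (r,p72)}
These 17 distinct sets form the basis B.
Close under arbitrary unions to get τ_{X×Y}; counting gives |τ_{X×Y}| = 48.


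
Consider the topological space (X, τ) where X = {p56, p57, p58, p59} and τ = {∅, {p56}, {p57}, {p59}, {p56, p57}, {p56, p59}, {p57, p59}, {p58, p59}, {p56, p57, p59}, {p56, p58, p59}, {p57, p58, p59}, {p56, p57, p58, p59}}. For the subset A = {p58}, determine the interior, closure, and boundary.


int(A) = ∅, cl(A) = {p58}, ∂A = {p58}.

Closed sets in (X, τ) are complements of opens:
  closed(X, τ) = {∅, {p56}, {p57}, {p58}, {p56, p57}, {p56, p58}, {p57, p58}, {p58, p59}, {p56, p57, p58}, {p56, p58, p59}, {p57, p58, p59}, {p56, p57, p58, p59}}.
int(A) = ⋃ {U ∈ τ : U ⊆ A}. Opens contained in A: ∅.
Taking the union of these: int(A) = ∅.
cl(A) = ⋂ {C closed : A ⊆ C}. Closed sets containing A: {p58}, {p56, p58}, {p57, p58}, {p58, p59}, {p56, p57, p58}, {p56, p58, p59}, {p57, p58, p59}, {p56, p57, p58, p59}.
Intersecting these: cl(A) = {p58}.
∂A = cl(A) ∖ int(A) = {p58} ∖ ∅ = {p58}.


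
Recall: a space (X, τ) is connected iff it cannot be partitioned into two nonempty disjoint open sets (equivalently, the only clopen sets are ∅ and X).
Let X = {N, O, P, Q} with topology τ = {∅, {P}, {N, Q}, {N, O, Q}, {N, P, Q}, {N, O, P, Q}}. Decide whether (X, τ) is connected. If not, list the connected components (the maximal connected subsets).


(X, τ) is disconnected; components = [{P}, {N, O, Q}].

Find clopen sets (U ∈ τ with X ∖ U ∈ τ):
  U = ∅, X ∖ U = {N, O, P, Q} — both open, so U is clopen.
  U = {P}, X ∖ U = {N, O, Q} — both open, so U is clopen.
  U = {N, O, Q}, X ∖ U = {P} — both open, so U is clopen.
  U = {N, O, P, Q}, X ∖ U = ∅ — both open, so U is clopen.
Nontrivial clopen(s) exist: e.g. {N, O, Q}. So (X, τ) is disconnected.
Compute connected components by grouping points that agree on all clopens:
  component: {P}
  component: {N, O, Q}


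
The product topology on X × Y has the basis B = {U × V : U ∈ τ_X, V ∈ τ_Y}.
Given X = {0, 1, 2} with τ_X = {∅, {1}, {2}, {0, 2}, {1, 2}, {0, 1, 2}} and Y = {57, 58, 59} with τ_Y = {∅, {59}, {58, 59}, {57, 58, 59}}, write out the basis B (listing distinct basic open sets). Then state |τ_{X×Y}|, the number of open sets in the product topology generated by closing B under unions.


Basis B = {∅ × ∅, {1} × {59}, {2} × {59}, {0, 2} × {59}, {1} × {58, 59}, {1, 2} × {59}, {2} × {58, 59}, {0, 1, 2} × {59}, {1} × {57, 58, 59}, {2} × {57, 58, 59}, {0, 2} × {58, 59}, {1, 2} × {58, 59}, {0, 2} × {57, 58, 59}, {0, 1, 2} × {58, 59}, {1, 2} × {57, 58, 59}, {0, 1, 2} × {57, 58, 59}}; |τ_{X×Y}| = 40.

Enumerate products U × V with U ∈ τ_X, V ∈ τ_Y (deduplicated):
  ∅ × ∅ = {} (∅)
  {1} × {59} = {(1,59)}
  {2} × {59} = {(2,59)}
  {0, 2} × {59} = {(0,59), (2,59)}
  {1} × {58, 59} = {(1,58), (1,59)}
  {1, 2} × {59} = {(1,59), (2,59)}
  {2} × {58, 59} = {(2,58), (2,59)}
  {0, 1, 2} × {59} = {(0,59), (1,59), (2,59)}
  {1} × {57, 58, 59} = {(1,57), (1,58), (1,59)}
  {2} × {57, 58, 59} = {(2,57), (2,58), (2,59)}
  {0, 2} × {58, 59} = {(0,58), (0,59), (2,58), (2,59)}
  {1, 2} × {58, 59} = {(1,58), (1,59), (2,58), (2,59)}
  {0, 2} × {57, 58, 59} = {(0,57), (0,58), (0,59), (2,57), (2,58), (2,59)}
  {0, 1, 2} × {58, 59} = {(0,58), (0,59), (1,58), (1,59), (2,58), (2,59)}
  {1, 2} × {57, 58, 59} = {(1,57), (1,58), (1,59), (2,57), (2,58), (2,59)}
  {0, 1, 2} × {57, 58, 59} = {(0,57), (0,58), (0,59), (1,57), (1,58), (1,59), (2,57), (2,58), (2,59)}
These 16 distinct sets form the basis B.
Close under arbitrary unions to get τ_{X×Y}; counting gives |τ_{X×Y}| = 40.


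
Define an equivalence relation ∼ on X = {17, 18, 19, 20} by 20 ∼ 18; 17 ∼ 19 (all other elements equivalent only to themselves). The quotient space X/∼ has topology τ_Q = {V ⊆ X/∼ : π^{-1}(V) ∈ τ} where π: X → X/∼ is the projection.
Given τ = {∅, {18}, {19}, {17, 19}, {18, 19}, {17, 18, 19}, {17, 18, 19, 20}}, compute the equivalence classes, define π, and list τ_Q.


X/∼ = {[17=19], [18=20]}; |τ_Q| = 3.

Equivalence classes: [17=19], [18=20].
Quotient map π: X → X/∼ sends 17 ↦ [17=19], 18 ↦ [18=20], 19 ↦ [17=19], 20 ↦ [18=20].
For each subset V ⊆ X/∼, compute π^{-1}(V) ⊆ X and check whether π^{-1}(V) ∈ τ. V is open in τ_Q iff π^{-1}(V) ∈ τ.
  V = {}: π^{-1}(V) = ∅ ∈ τ ✓.
  V = {[17=19]}: π^{-1}(V) = {17, 19} ∈ τ ✓.
  V = {[18=20]}: π^{-1}(V) = {18, 20} ∉ τ ✗.
  V = {[17=19], [18=20]}: π^{-1}(V) = {17, 18, 19, 20} ∈ τ ✓.
Open sets in the quotient: τ_Q = {{}, {[17=19]}, {[17=19], [18=20]}} (3 elements).


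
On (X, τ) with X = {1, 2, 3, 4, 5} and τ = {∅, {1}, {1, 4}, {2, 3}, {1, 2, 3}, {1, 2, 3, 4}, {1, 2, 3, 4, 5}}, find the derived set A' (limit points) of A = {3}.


A' = {2, 5}

For each x ∈ X, list the open sets U ∈ τ with x ∈ U, then check whether U ∩ (A ∖ {x}) ≠ ∅ for every such U.
  x = 1: open {1} ∋ x has {1} ∩ (A ∖ {1}) = ∅, so x is NOT a limit point.
  x = 2: opens ∋ x are {2, 3}, {1, 2, 3}, {1, 2, 3, 4}, {1, 2, 3, 4, 5}; each meets A ∖ {2}, so x IS a limit point.
  x = 3: open {2, 3} ∋ x has {2, 3} ∩ (A ∖ {3}) = ∅, so x is NOT a limit point.
  x = 4: open {1, 4} ∋ x has {1, 4} ∩ (A ∖ {4}) = ∅, so x is NOT a limit point.
  x = 5: opens ∋ x are {1, 2, 3, 4, 5}; each meets A ∖ {5}, so x IS a limit point.
Collecting: A' = {2, 5}.


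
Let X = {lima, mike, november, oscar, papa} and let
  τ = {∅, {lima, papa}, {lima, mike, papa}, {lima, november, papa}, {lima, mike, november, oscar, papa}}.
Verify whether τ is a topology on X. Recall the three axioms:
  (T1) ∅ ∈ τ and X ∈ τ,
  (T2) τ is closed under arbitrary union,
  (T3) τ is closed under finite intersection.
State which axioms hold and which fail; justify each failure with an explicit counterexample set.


τ is NOT a topology on X.

Axiom (T1): ∅ ∈ τ? Yes; X ∈ τ? Yes.
Axiom (T2/T3): check pairwise unions and intersections of members of τ.
Counterexample for (T2): {lima, mike, papa} ∪ {lima, november, papa} = {lima, mike, november, papa} ∉ τ. Therefore τ is NOT a topology.


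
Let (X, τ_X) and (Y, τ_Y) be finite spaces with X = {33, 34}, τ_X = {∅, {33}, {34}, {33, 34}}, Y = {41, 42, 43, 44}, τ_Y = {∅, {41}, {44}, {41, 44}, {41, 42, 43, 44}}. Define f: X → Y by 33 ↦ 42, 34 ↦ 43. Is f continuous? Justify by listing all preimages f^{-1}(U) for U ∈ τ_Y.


f IS continuous.

Compute f^{-1}(U) for each U ∈ τ_Y:
  U = ∅: f^{-1}(U) = ∅ ∈ τ_X ✓.
  U = {41}: f^{-1}(U) = ∅ ∈ τ_X ✓.
  U = {44}: f^{-1}(U) = ∅ ∈ τ_X ✓.
  U = {41, 44}: f^{-1}(U) = ∅ ∈ τ_X ✓.
  U = {41, 42, 43, 44}: f^{-1}(U) = {33, 34} ∈ τ_X ✓.
Every preimage lies in τ_X, so f IS continuous.


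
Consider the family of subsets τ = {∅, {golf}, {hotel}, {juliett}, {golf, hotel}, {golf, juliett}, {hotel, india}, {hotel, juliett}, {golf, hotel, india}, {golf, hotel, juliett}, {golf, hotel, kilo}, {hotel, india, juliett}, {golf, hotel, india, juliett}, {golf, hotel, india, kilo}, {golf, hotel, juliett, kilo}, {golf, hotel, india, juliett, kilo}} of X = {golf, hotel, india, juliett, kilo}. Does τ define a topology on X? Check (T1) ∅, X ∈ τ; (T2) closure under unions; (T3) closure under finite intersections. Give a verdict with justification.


τ IS a topology on X.

Axiom (T1): ∅ ∈ τ? Yes; X ∈ τ? Yes.
Axiom (T2/T3): check pairwise unions and intersections of members of τ.
All pairwise intersections and unions checked — each lies in τ. Therefore τ satisfies (T1), (T2), (T3): it IS a topology on X.


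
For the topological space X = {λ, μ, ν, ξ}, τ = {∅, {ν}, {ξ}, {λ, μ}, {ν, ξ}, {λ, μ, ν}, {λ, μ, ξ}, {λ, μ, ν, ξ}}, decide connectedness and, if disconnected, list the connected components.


(X, τ) is disconnected; components = [{ν}, {ξ}, {λ, μ}].

Find clopen sets (U ∈ τ with X ∖ U ∈ τ):
  U = ∅, X ∖ U = {λ, μ, ν, ξ} — both open, so U is clopen.
  U = {ν}, X ∖ U = {λ, μ, ξ} — both open, so U is clopen.
  U = {ξ}, X ∖ U = {λ, μ, ν} — both open, so U is clopen.
  U = {λ, μ}, X ∖ U = {ν, ξ} — both open, so U is clopen.
  U = {ν, ξ}, X ∖ U = {λ, μ} — both open, so U is clopen.
  U = {λ, μ, ν}, X ∖ U = {ξ} — both open, so U is clopen.
  U = {λ, μ, ξ}, X ∖ U = {ν} — both open, so U is clopen.
  U = {λ, μ, ν, ξ}, X ∖ U = ∅ — both open, so U is clopen.
Nontrivial clopen(s) exist: e.g. {λ, μ, ν}. So (X, τ) is disconnected.
Compute connected components by grouping points that agree on all clopens:
  component: {ν}
  component: {ξ}
  component: {λ, μ}


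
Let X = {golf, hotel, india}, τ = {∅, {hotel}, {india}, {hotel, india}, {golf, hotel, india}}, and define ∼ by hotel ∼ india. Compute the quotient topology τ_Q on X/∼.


X/∼ = {[golf], [hotel=india]}; |τ_Q| = 3.

Equivalence classes: [golf], [hotel=india].
Quotient map π: X → X/∼ sends golf ↦ [golf], hotel ↦ [hotel=india], india ↦ [hotel=india].
For each subset V ⊆ X/∼, compute π^{-1}(V) ⊆ X and check whether π^{-1}(V) ∈ τ. V is open in τ_Q iff π^{-1}(V) ∈ τ.
  V = {}: π^{-1}(V) = ∅ ∈ τ ✓.
  V = {[golf]}: π^{-1}(V) = {golf} ∉ τ ✗.
  V = {[hotel=india]}: π^{-1}(V) = {hotel, india} ∈ τ ✓.
  V = {[golf], [hotel=india]}: π^{-1}(V) = {golf, hotel, india} ∈ τ ✓.
Open sets in the quotient: τ_Q = {{}, {[hotel=india]}, {[golf], [hotel=india]}} (3 elements).
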